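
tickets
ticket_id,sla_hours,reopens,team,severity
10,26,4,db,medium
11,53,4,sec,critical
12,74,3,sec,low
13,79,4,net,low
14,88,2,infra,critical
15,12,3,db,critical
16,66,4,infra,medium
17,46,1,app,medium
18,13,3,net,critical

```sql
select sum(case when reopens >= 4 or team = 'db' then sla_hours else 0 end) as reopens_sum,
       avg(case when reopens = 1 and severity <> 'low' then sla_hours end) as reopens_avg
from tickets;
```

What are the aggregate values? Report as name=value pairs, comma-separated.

reopens_sum=236, reopens_avg=46

[reopens_sum: reopens >= 4 or team = 'db']
ticket_id=10: ✓ → 26
ticket_id=11: ✓ → 53
ticket_id=12: ✗
ticket_id=13: ✓ → 79
ticket_id=14: ✗
ticket_id=15: ✓ → 12
ticket_id=16: ✓ → 66
ticket_id=17: ✗
ticket_id=18: ✗
reopens_sum = 26 + 53 + 79 + 12 + 66 = 236
—
[reopens_avg: reopens = 1 and severity <> 'low']
ticket_id=10: ✗
ticket_id=11: ✗
ticket_id=12: ✗
ticket_id=13: ✗
ticket_id=14: ✗
ticket_id=15: ✗
ticket_id=16: ✗
ticket_id=17: ✓ → 46
ticket_id=18: ✗
reopens_avg = 46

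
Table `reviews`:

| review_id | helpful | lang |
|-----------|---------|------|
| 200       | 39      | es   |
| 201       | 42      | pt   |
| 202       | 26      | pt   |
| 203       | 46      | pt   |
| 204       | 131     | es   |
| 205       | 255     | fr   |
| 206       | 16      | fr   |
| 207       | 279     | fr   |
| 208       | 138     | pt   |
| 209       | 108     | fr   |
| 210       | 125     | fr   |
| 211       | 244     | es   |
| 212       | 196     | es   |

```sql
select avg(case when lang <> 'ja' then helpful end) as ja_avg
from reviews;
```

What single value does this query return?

126.5384615385

review_id=200: ✓ → 39
review_id=201: ✓ → 42
review_id=202: ✓ → 26
review_id=203: ✓ → 46
review_id=204: ✓ → 131
review_id=205: ✓ → 255
review_id=206: ✓ → 16
review_id=207: ✓ → 279
review_id=208: ✓ → 138
review_id=209: ✓ → 108
review_id=210: ✓ → 125
review_id=211: ✓ → 244
review_id=212: ✓ → 196
ja_avg = (39 + 42 + 26 + 46 + 131 + 255 + 16 + 279 + 138 + 108 + 125 + 244 + 196) / 13 = 126.5384615385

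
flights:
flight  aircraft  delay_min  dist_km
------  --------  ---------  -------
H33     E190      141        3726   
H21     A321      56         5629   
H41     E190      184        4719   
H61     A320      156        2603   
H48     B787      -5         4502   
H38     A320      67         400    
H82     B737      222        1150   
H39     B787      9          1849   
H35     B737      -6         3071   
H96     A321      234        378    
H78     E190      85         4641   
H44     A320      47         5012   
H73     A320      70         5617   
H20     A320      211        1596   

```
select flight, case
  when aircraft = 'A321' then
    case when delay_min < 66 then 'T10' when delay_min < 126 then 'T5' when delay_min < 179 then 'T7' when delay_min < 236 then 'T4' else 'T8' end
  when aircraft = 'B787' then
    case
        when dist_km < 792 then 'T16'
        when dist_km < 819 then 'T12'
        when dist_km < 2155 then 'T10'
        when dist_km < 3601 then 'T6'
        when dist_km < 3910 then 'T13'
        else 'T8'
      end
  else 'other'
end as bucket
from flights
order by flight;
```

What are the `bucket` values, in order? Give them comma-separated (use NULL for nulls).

flight=H20: aircraft='A320' → outer ELSE → other
flight=H21: aircraft='A321' → inner[delay_min < 66] → T10
flight=H33: aircraft='E190' → outer ELSE → other
flight=H35: aircraft='B737' → outer ELSE → other
flight=H38: aircraft='A320' → outer ELSE → other
flight=H39: aircraft='B787' → inner[dist_km < 2155] → T10
flight=H41: aircraft='E190' → outer ELSE → other
flight=H44: aircraft='A320' → outer ELSE → other
flight=H48: aircraft='B787' → inner[ELSE] → T8
flight=H61: aircraft='A320' → outer ELSE → other
flight=H73: aircraft='A320' → outer ELSE → other
flight=H78: aircraft='E190' → outer ELSE → other
flight=H82: aircraft='B737' → outer ELSE → other
flight=H96: aircraft='A321' → inner[delay_min < 236] → T4

other, T10, other, other, other, T10, other, other, T8, other, other, other, other, T4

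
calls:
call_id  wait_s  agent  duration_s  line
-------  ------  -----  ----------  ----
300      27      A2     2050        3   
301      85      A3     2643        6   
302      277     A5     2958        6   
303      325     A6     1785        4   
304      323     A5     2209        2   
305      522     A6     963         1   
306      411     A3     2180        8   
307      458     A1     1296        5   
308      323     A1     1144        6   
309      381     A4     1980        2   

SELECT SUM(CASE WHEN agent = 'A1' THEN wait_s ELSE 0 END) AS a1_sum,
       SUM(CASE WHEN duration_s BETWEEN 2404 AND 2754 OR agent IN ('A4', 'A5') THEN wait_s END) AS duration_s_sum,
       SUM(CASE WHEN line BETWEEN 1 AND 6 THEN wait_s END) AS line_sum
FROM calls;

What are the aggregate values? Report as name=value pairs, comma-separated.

a1_sum=781, duration_s_sum=1066, line_sum=2721

[a1_sum: agent = 'A1']
call_id=300: ✗
call_id=301: ✗
call_id=302: ✗
call_id=303: ✗
call_id=304: ✗
call_id=305: ✗
call_id=306: ✗
call_id=307: ✓ → 458
call_id=308: ✓ → 323
call_id=309: ✗
a1_sum = 458 + 323 = 781
—
[duration_s_sum: duration_s BETWEEN 2404 AND 2754 OR agent IN ('A4', 'A5')]
call_id=300: ✗
call_id=301: ✓ → 85
call_id=302: ✓ → 277
call_id=303: ✗
call_id=304: ✓ → 323
call_id=305: ✗
call_id=306: ✗
call_id=307: ✗
call_id=308: ✗
call_id=309: ✓ → 381
duration_s_sum = 85 + 277 + 323 + 381 = 1066
—
[line_sum: line BETWEEN 1 AND 6]
call_id=300: ✓ → 27
call_id=301: ✓ → 85
call_id=302: ✓ → 277
call_id=303: ✓ → 325
call_id=304: ✓ → 323
call_id=305: ✓ → 522
call_id=306: ✗
call_id=307: ✓ → 458
call_id=308: ✓ → 323
call_id=309: ✓ → 381
line_sum = 27 + 85 + 277 + 325 + 323 + 522 + 458 + 323 + 381 = 2721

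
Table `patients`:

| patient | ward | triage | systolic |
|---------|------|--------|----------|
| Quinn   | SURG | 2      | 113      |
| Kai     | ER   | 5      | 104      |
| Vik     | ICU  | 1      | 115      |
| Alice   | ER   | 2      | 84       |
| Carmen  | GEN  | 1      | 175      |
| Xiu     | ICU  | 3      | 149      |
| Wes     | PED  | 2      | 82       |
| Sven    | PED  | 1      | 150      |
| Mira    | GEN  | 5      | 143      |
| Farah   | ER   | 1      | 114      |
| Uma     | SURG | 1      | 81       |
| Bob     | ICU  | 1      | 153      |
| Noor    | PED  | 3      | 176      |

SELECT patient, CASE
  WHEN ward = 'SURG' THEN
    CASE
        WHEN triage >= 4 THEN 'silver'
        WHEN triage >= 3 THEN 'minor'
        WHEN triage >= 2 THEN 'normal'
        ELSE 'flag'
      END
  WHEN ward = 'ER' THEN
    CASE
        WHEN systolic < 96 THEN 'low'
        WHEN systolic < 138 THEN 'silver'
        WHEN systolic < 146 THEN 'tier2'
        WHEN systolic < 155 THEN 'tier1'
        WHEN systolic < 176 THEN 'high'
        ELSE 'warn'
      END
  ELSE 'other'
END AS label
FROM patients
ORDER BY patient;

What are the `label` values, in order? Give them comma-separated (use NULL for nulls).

patient=Alice: ward='ER' → inner[systolic < 96] → low
patient=Bob: ward='ICU' → outer ELSE → other
patient=Carmen: ward='GEN' → outer ELSE → other
patient=Farah: ward='ER' → inner[systolic < 138] → silver
patient=Kai: ward='ER' → inner[systolic < 138] → silver
patient=Mira: ward='GEN' → outer ELSE → other
patient=Noor: ward='PED' → outer ELSE → other
patient=Quinn: ward='SURG' → inner[triage >= 2] → normal
patient=Sven: ward='PED' → outer ELSE → other
patient=Uma: ward='SURG' → inner[ELSE] → flag
patient=Vik: ward='ICU' → outer ELSE → other
patient=Wes: ward='PED' → outer ELSE → other
patient=Xiu: ward='ICU' → outer ELSE → other

low, other, other, silver, silver, other, other, normal, other, flag, other, other, other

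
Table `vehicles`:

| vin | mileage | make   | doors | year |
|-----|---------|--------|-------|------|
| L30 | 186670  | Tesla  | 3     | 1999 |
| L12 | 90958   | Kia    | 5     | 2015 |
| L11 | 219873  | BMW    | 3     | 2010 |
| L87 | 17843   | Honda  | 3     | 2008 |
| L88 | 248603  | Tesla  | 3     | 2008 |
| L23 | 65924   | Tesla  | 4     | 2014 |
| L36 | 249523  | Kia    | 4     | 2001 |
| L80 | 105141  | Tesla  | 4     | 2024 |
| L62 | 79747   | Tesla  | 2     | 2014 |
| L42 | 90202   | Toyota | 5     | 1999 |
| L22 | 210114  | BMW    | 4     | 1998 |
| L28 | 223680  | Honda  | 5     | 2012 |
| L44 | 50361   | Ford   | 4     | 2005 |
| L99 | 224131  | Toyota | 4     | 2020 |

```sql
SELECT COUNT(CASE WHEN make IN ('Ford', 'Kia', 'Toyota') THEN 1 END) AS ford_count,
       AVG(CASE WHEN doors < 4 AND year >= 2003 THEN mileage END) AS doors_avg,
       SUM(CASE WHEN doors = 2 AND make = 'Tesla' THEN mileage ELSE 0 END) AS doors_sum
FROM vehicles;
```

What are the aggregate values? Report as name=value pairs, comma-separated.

[ford_count: make IN ('Ford', 'Kia', 'Toyota')]
vin=L30: ✗
vin=L12: ✓ → 1
vin=L11: ✗
vin=L87: ✗
vin=L88: ✗
vin=L23: ✗
vin=L36: ✓ → 1
vin=L80: ✗
vin=L62: ✗
vin=L42: ✓ → 1
vin=L22: ✗
vin=L28: ✗
vin=L44: ✓ → 1
vin=L99: ✓ → 1
ford_count = COUNT(1, 1, 1, 1, 1) = 5
—
[doors_avg: doors < 4 AND year >= 2003]
vin=L30: ✗
vin=L12: ✗
vin=L11: ✓ → 219873
vin=L87: ✓ → 17843
vin=L88: ✓ → 248603
vin=L23: ✗
vin=L36: ✗
vin=L80: ✗
vin=L62: ✓ → 79747
vin=L42: ✗
vin=L22: ✗
vin=L28: ✗
vin=L44: ✗
vin=L99: ✗
doors_avg = (219873 + 17843 + 248603 + 79747) / 4 = 141516.5
—
[doors_sum: doors = 2 AND make = 'Tesla']
vin=L30: ✗
vin=L12: ✗
vin=L11: ✗
vin=L87: ✗
vin=L88: ✗
vin=L23: ✗
vin=L36: ✗
vin=L80: ✗
vin=L62: ✓ → 79747
vin=L42: ✗
vin=L22: ✗
vin=L28: ✗
vin=L44: ✗
vin=L99: ✗
doors_sum = 79747

ford_count=5, doors_avg=141516.5, doors_sum=79747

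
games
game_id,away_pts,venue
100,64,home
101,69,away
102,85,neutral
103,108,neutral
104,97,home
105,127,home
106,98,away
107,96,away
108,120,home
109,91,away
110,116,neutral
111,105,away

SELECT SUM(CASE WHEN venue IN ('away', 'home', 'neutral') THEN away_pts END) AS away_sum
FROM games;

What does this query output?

1176

game_id=100: ✓ → 64
game_id=101: ✓ → 69
game_id=102: ✓ → 85
game_id=103: ✓ → 108
game_id=104: ✓ → 97
game_id=105: ✓ → 127
game_id=106: ✓ → 98
game_id=107: ✓ → 96
game_id=108: ✓ → 120
game_id=109: ✓ → 91
game_id=110: ✓ → 116
game_id=111: ✓ → 105
away_sum = 64 + 69 + 85 + 108 + 97 + 127 + 98 + 96 + 120 + 91 + 116 + 105 = 1176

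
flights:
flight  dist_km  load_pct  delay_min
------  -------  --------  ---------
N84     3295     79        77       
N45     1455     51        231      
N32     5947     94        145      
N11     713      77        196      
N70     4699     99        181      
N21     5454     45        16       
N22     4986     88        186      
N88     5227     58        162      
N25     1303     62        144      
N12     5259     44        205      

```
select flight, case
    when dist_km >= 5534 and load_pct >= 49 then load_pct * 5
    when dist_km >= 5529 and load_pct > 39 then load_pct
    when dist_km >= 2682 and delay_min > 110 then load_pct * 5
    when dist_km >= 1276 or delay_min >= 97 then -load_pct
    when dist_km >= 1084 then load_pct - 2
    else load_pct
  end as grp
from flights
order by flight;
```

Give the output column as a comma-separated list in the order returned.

flight=N11: dist_km >= 1276 or delay_min >= 97 → -77
flight=N12: dist_km >= 2682 and delay_min > 110 → 220
flight=N21: dist_km >= 1276 or delay_min >= 97 → -45
flight=N22: dist_km >= 2682 and delay_min > 110 → 440
flight=N25: dist_km >= 1276 or delay_min >= 97 → -62
flight=N32: dist_km >= 5534 and load_pct >= 49 → 470
flight=N45: dist_km >= 1276 or delay_min >= 97 → -51
flight=N70: dist_km >= 2682 and delay_min > 110 → 495
flight=N84: dist_km >= 1276 or delay_min >= 97 → -79
flight=N88: dist_km >= 2682 and delay_min > 110 → 290

-77, 220, -45, 440, -62, 470, -51, 495, -79, 290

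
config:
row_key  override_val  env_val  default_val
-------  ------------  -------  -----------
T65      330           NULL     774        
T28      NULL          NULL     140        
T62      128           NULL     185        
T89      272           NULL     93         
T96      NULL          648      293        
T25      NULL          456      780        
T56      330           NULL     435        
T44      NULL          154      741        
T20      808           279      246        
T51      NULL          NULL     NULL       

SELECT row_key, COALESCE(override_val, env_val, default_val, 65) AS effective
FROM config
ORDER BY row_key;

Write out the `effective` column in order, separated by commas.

808, 456, 140, 154, 65, 330, 128, 330, 272, 648

row_key=T20: override_val=808 → 808
row_key=T25: override_val=NULL, env_val=456 → 456
row_key=T28: override_val=NULL, env_val=NULL, default_val=140 → 140
row_key=T44: override_val=NULL, env_val=154 → 154
row_key=T51: override_val=NULL, env_val=NULL, default_val=NULL, → literal 65 → 65
row_key=T56: override_val=330 → 330
row_key=T62: override_val=128 → 128
row_key=T65: override_val=330 → 330
row_key=T89: override_val=272 → 272
row_key=T96: override_val=NULL, env_val=648 → 648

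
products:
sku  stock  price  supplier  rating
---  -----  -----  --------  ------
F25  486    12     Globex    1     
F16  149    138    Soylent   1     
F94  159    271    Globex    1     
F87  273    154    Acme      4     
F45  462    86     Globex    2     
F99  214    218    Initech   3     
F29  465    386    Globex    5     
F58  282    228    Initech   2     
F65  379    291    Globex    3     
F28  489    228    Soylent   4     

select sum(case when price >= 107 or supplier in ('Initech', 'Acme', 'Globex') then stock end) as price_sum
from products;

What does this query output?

sku=F25: ✓ → 486
sku=F16: ✓ → 149
sku=F94: ✓ → 159
sku=F87: ✓ → 273
sku=F45: ✓ → 462
sku=F99: ✓ → 214
sku=F29: ✓ → 465
sku=F58: ✓ → 282
sku=F65: ✓ → 379
sku=F28: ✓ → 489
price_sum = 486 + 149 + 159 + 273 + 462 + 214 + 465 + 282 + 379 + 489 = 3358

3358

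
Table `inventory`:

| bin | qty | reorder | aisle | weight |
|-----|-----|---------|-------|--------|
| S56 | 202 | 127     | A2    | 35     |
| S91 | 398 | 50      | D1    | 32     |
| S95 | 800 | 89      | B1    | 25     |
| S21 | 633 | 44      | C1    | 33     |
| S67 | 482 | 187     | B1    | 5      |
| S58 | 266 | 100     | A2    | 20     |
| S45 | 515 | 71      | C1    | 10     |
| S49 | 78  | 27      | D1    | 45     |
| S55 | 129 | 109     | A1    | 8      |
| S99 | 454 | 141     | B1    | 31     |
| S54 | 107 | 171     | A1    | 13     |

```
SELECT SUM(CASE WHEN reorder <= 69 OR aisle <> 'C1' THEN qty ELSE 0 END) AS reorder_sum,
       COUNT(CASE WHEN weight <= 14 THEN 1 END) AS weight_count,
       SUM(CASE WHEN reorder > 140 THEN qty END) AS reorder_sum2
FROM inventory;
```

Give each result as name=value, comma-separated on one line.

reorder_sum=3549, weight_count=4, reorder_sum2=1043

[reorder_sum: reorder <= 69 OR aisle <> 'C1']
bin=S56: ✓ → 202
bin=S91: ✓ → 398
bin=S95: ✓ → 800
bin=S21: ✓ → 633
bin=S67: ✓ → 482
bin=S58: ✓ → 266
bin=S45: ✗
bin=S49: ✓ → 78
bin=S55: ✓ → 129
bin=S99: ✓ → 454
bin=S54: ✓ → 107
reorder_sum = 202 + 398 + 800 + 633 + 482 + 266 + 78 + 129 + 454 + 107 = 3549
—
[weight_count: weight <= 14]
bin=S56: ✗
bin=S91: ✗
bin=S95: ✗
bin=S21: ✗
bin=S67: ✓ → 1
bin=S58: ✗
bin=S45: ✓ → 1
bin=S49: ✗
bin=S55: ✓ → 1
bin=S99: ✗
bin=S54: ✓ → 1
weight_count = COUNT(1, 1, 1, 1) = 4
—
[reorder_sum2: reorder > 140]
bin=S56: ✗
bin=S91: ✗
bin=S95: ✗
bin=S21: ✗
bin=S67: ✓ → 482
bin=S58: ✗
bin=S45: ✗
bin=S49: ✗
bin=S55: ✗
bin=S99: ✓ → 454
bin=S54: ✓ → 107
reorder_sum2 = 482 + 454 + 107 = 1043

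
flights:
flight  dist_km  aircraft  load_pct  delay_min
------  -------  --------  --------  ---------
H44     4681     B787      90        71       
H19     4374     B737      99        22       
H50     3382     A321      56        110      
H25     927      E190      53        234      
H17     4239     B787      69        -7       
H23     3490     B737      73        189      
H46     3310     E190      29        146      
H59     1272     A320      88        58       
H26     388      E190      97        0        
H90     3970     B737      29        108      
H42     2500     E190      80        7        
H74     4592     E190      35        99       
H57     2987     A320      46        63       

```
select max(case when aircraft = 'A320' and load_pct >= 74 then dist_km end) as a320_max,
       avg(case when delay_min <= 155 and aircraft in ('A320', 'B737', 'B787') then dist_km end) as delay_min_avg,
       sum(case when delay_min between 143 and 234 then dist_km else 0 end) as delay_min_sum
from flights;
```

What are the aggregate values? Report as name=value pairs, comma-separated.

a320_max=1272, delay_min_avg=3587.1666666667, delay_min_sum=7727

[a320_max: aircraft = 'A320' and load_pct >= 74]
flight=H44: ✗
flight=H19: ✗
flight=H50: ✗
flight=H25: ✗
flight=H17: ✗
flight=H23: ✗
flight=H46: ✗
flight=H59: ✓ → 1272
flight=H26: ✗
flight=H90: ✗
flight=H42: ✗
flight=H74: ✗
flight=H57: ✗
a320_max = MAX(1272) = 1272
—
[delay_min_avg: delay_min <= 155 and aircraft in ('A320', 'B737', 'B787')]
flight=H44: ✓ → 4681
flight=H19: ✓ → 4374
flight=H50: ✗
flight=H25: ✗
flight=H17: ✓ → 4239
flight=H23: ✗
flight=H46: ✗
flight=H59: ✓ → 1272
flight=H26: ✗
flight=H90: ✓ → 3970
flight=H42: ✗
flight=H74: ✗
flight=H57: ✓ → 2987
delay_min_avg = (4681 + 4374 + 4239 + 1272 + 3970 + 2987) / 6 = 3587.1666666667
—
[delay_min_sum: delay_min between 143 and 234]
flight=H44: ✗
flight=H19: ✗
flight=H50: ✗
flight=H25: ✓ → 927
flight=H17: ✗
flight=H23: ✓ → 3490
flight=H46: ✓ → 3310
flight=H59: ✗
flight=H26: ✗
flight=H90: ✗
flight=H42: ✗
flight=H74: ✗
flight=H57: ✗
delay_min_sum = 927 + 3490 + 3310 = 7727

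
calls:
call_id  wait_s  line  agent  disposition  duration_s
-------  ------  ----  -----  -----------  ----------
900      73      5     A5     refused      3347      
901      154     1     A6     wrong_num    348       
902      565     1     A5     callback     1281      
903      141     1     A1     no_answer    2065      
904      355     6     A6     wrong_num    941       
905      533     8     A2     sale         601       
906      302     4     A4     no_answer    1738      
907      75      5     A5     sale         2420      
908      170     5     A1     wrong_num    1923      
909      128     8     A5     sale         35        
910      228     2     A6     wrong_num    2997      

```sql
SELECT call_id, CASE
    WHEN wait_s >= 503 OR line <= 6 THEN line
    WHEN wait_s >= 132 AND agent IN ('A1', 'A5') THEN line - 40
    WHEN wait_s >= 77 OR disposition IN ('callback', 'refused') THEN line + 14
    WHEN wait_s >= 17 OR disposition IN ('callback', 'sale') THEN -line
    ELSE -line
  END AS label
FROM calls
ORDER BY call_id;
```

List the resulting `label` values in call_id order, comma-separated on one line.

5, 1, 1, 1, 6, 8, 4, 5, 5, 22, 2

call_id=900: wait_s >= 503 OR line <= 6 → 5
call_id=901: wait_s >= 503 OR line <= 6 → 1
call_id=902: wait_s >= 503 OR line <= 6 → 1
call_id=903: wait_s >= 503 OR line <= 6 → 1
call_id=904: wait_s >= 503 OR line <= 6 → 6
call_id=905: wait_s >= 503 OR line <= 6 → 8
call_id=906: wait_s >= 503 OR line <= 6 → 4
call_id=907: wait_s >= 503 OR line <= 6 → 5
call_id=908: wait_s >= 503 OR line <= 6 → 5
call_id=909: wait_s >= 77 OR disposition IN ('callback', 'refused') → 22
call_id=910: wait_s >= 503 OR line <= 6 → 2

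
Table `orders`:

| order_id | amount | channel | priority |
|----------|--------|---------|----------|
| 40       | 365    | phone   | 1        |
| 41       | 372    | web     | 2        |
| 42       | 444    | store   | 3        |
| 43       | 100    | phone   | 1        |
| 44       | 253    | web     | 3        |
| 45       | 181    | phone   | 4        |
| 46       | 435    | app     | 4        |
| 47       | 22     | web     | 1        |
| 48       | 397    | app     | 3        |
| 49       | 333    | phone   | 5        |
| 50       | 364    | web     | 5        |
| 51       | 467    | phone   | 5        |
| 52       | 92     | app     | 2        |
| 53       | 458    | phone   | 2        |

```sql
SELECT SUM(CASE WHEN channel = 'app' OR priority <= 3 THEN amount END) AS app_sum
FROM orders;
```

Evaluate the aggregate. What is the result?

order_id=40: ✓ → 365
order_id=41: ✓ → 372
order_id=42: ✓ → 444
order_id=43: ✓ → 100
order_id=44: ✓ → 253
order_id=45: ✗
order_id=46: ✓ → 435
order_id=47: ✓ → 22
order_id=48: ✓ → 397
order_id=49: ✗
order_id=50: ✗
order_id=51: ✗
order_id=52: ✓ → 92
order_id=53: ✓ → 458
app_sum = 365 + 372 + 444 + 100 + 253 + 435 + 22 + 397 + 92 + 458 = 2938

2938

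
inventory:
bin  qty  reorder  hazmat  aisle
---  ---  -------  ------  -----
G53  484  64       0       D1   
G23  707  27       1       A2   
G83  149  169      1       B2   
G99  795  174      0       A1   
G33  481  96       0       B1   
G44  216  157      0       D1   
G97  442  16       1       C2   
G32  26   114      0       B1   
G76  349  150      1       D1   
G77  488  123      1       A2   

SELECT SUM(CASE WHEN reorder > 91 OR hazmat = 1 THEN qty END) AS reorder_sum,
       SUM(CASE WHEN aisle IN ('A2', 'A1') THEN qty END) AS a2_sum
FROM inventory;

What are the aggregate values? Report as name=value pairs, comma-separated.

[reorder_sum: reorder > 91 OR hazmat = 1]
bin=G53: ✗
bin=G23: ✓ → 707
bin=G83: ✓ → 149
bin=G99: ✓ → 795
bin=G33: ✓ → 481
bin=G44: ✓ → 216
bin=G97: ✓ → 442
bin=G32: ✓ → 26
bin=G76: ✓ → 349
bin=G77: ✓ → 488
reorder_sum = 707 + 149 + 795 + 481 + 216 + 442 + 26 + 349 + 488 = 3653
—
[a2_sum: aisle IN ('A2', 'A1')]
bin=G53: ✗
bin=G23: ✓ → 707
bin=G83: ✗
bin=G99: ✓ → 795
bin=G33: ✗
bin=G44: ✗
bin=G97: ✗
bin=G32: ✗
bin=G76: ✗
bin=G77: ✓ → 488
a2_sum = 707 + 795 + 488 = 1990

reorder_sum=3653, a2_sum=1990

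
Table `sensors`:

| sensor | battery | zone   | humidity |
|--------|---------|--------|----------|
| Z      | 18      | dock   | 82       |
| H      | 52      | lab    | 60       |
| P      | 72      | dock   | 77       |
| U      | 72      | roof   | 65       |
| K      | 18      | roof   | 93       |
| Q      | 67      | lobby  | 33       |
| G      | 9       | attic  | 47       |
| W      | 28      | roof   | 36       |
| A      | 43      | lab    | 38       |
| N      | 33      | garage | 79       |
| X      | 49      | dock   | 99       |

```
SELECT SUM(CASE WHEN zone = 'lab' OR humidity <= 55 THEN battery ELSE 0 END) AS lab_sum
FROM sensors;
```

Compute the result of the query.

sensor=Z: ✗
sensor=H: ✓ → 52
sensor=P: ✗
sensor=U: ✗
sensor=K: ✗
sensor=Q: ✓ → 67
sensor=G: ✓ → 9
sensor=W: ✓ → 28
sensor=A: ✓ → 43
sensor=N: ✗
sensor=X: ✗
lab_sum = 52 + 67 + 9 + 28 + 43 = 199

199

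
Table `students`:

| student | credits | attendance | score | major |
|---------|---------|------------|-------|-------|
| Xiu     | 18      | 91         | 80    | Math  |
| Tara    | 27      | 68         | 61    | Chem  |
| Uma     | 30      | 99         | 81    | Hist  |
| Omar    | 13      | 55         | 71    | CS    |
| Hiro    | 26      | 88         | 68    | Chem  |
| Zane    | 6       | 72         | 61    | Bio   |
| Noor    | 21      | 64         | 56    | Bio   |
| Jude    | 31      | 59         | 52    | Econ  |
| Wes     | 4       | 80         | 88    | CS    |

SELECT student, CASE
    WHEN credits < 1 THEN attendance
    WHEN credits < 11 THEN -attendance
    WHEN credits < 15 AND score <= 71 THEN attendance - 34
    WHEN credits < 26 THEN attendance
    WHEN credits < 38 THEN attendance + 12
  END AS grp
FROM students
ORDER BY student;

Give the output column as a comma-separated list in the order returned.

student=Hiro: credits < 38 → 100
student=Jude: credits < 38 → 71
student=Noor: credits < 26 → 64
student=Omar: credits < 15 AND score <= 71 → 21
student=Tara: credits < 38 → 80
student=Uma: credits < 38 → 111
student=Wes: credits < 11 → -80
student=Xiu: credits < 26 → 91
student=Zane: credits < 11 → -72

100, 71, 64, 21, 80, 111, -80, 91, -72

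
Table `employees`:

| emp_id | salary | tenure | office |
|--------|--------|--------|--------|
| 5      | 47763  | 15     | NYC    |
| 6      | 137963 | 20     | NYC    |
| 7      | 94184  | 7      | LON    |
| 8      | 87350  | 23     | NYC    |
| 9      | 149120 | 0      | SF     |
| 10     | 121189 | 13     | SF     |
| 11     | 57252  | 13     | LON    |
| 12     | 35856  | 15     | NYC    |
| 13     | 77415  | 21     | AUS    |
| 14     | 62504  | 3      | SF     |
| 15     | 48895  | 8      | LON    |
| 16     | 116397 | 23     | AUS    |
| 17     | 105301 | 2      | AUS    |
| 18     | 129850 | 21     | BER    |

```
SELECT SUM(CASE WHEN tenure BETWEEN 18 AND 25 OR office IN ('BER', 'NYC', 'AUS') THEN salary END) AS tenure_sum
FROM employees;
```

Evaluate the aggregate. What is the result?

emp_id=5: ✓ → 47763
emp_id=6: ✓ → 137963
emp_id=7: ✗
emp_id=8: ✓ → 87350
emp_id=9: ✗
emp_id=10: ✗
emp_id=11: ✗
emp_id=12: ✓ → 35856
emp_id=13: ✓ → 77415
emp_id=14: ✗
emp_id=15: ✗
emp_id=16: ✓ → 116397
emp_id=17: ✓ → 105301
emp_id=18: ✓ → 129850
tenure_sum = 47763 + 137963 + 87350 + 35856 + 77415 + 116397 + 105301 + 129850 = 737895

737895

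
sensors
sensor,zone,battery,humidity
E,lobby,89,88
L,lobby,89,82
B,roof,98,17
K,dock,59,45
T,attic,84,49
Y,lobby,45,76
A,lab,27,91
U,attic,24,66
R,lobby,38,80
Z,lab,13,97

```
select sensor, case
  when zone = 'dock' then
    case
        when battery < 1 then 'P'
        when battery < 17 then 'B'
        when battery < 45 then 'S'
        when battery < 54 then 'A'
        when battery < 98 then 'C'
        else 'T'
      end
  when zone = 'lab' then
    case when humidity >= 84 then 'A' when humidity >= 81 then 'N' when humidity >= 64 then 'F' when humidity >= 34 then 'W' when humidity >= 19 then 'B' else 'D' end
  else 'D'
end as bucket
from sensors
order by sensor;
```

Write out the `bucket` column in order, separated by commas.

A, D, D, C, D, D, D, D, D, A

sensor=A: zone='lab' → inner[humidity >= 84] → A
sensor=B: zone='roof' → outer ELSE → D
sensor=E: zone='lobby' → outer ELSE → D
sensor=K: zone='dock' → inner[battery < 98] → C
sensor=L: zone='lobby' → outer ELSE → D
sensor=R: zone='lobby' → outer ELSE → D
sensor=T: zone='attic' → outer ELSE → D
sensor=U: zone='attic' → outer ELSE → D
sensor=Y: zone='lobby' → outer ELSE → D
sensor=Z: zone='lab' → inner[humidity >= 84] → A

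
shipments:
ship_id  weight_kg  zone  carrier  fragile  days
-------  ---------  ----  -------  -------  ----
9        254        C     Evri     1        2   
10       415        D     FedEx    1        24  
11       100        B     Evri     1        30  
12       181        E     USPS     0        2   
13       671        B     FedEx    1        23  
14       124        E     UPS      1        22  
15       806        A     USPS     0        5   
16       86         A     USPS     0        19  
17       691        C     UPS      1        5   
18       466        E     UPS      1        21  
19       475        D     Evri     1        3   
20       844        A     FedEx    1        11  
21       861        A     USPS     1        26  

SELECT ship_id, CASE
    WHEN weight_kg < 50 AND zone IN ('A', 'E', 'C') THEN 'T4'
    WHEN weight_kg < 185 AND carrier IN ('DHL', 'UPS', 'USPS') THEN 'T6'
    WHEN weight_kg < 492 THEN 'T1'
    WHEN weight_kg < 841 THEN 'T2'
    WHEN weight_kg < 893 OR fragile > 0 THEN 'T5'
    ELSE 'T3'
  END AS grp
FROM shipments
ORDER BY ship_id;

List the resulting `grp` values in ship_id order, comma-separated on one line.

ship_id=9: weight_kg < 492 → T1
ship_id=10: weight_kg < 492 → T1
ship_id=11: weight_kg < 492 → T1
ship_id=12: weight_kg < 185 AND carrier IN ('DHL', 'UPS', 'USPS') → T6
ship_id=13: weight_kg < 841 → T2
ship_id=14: weight_kg < 185 AND carrier IN ('DHL', 'UPS', 'USPS') → T6
ship_id=15: weight_kg < 841 → T2
ship_id=16: weight_kg < 185 AND carrier IN ('DHL', 'UPS', 'USPS') → T6
ship_id=17: weight_kg < 841 → T2
ship_id=18: weight_kg < 492 → T1
ship_id=19: weight_kg < 492 → T1
ship_id=20: weight_kg < 893 OR fragile > 0 → T5
ship_id=21: weight_kg < 893 OR fragile > 0 → T5

T1, T1, T1, T6, T2, T6, T2, T6, T2, T1, T1, T5, T5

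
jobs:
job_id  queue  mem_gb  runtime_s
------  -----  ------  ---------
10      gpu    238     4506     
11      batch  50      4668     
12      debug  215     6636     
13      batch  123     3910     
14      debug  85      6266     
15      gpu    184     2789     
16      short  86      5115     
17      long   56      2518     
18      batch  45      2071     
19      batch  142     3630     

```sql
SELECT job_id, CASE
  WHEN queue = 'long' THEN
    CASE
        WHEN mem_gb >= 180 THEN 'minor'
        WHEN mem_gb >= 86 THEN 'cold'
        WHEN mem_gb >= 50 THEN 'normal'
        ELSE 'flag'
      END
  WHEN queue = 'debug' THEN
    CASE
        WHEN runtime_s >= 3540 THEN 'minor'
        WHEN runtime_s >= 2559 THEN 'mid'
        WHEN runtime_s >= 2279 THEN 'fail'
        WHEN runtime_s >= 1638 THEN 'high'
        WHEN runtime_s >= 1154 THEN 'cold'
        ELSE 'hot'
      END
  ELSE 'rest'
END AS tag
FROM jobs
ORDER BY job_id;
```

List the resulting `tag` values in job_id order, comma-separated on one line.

rest, rest, minor, rest, minor, rest, rest, normal, rest, rest

job_id=10: queue='gpu' → outer ELSE → rest
job_id=11: queue='batch' → outer ELSE → rest
job_id=12: queue='debug' → inner[runtime_s >= 3540] → minor
job_id=13: queue='batch' → outer ELSE → rest
job_id=14: queue='debug' → inner[runtime_s >= 3540] → minor
job_id=15: queue='gpu' → outer ELSE → rest
job_id=16: queue='short' → outer ELSE → rest
job_id=17: queue='long' → inner[mem_gb >= 50] → normal
job_id=18: queue='batch' → outer ELSE → rest
job_id=19: queue='batch' → outer ELSE → rest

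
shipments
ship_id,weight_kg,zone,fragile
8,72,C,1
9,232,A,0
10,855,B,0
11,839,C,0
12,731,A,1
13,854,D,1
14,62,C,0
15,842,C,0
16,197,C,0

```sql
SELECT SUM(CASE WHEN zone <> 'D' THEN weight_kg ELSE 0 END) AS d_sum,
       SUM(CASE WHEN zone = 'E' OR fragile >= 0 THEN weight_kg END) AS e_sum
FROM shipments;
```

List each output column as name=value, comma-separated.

[d_sum: zone <> 'D']
ship_id=8: ✓ → 72
ship_id=9: ✓ → 232
ship_id=10: ✓ → 855
ship_id=11: ✓ → 839
ship_id=12: ✓ → 731
ship_id=13: ✗
ship_id=14: ✓ → 62
ship_id=15: ✓ → 842
ship_id=16: ✓ → 197
d_sum = 72 + 232 + 855 + 839 + 731 + 62 + 842 + 197 = 3830
—
[e_sum: zone = 'E' OR fragile >= 0]
ship_id=8: ✓ → 72
ship_id=9: ✓ → 232
ship_id=10: ✓ → 855
ship_id=11: ✓ → 839
ship_id=12: ✓ → 731
ship_id=13: ✓ → 854
ship_id=14: ✓ → 62
ship_id=15: ✓ → 842
ship_id=16: ✓ → 197
e_sum = 72 + 232 + 855 + 839 + 731 + 854 + 62 + 842 + 197 = 4684

d_sum=3830, e_sum=4684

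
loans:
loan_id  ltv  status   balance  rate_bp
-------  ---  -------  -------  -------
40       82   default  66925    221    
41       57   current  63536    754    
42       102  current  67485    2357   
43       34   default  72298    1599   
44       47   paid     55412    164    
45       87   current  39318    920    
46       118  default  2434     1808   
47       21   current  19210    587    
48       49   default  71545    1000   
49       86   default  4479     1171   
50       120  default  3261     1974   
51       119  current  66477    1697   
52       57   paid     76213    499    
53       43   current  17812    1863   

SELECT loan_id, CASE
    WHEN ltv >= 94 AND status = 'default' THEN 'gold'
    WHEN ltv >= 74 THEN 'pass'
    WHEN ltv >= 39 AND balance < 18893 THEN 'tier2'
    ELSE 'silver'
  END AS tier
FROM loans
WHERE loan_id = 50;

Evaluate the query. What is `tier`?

gold

loan_id = 50: ltv=120, status=default, balance=3261, rate_bp=1974.
ltv >= 94 AND status = 'default' → true → gold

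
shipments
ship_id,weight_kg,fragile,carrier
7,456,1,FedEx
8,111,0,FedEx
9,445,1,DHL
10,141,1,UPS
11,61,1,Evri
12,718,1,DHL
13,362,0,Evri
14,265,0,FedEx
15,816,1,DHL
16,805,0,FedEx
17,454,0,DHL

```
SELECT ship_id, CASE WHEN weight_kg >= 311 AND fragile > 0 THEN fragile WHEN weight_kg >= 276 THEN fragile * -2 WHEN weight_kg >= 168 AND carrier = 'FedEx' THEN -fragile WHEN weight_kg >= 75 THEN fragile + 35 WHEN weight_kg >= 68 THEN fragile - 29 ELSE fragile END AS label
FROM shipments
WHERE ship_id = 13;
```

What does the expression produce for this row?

0

ship_id = 13: weight_kg=362, fragile=0, carrier=Evri.
weight_kg >= 311 AND fragile > 0 → false
weight_kg >= 276 → true → 0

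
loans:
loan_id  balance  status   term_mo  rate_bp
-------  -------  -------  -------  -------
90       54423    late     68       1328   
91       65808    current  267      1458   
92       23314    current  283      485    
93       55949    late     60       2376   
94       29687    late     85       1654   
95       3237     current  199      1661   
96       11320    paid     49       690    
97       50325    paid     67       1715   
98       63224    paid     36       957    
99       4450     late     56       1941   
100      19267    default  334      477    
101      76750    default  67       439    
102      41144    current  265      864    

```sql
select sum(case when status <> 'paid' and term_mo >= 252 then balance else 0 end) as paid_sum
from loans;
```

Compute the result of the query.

149533

loan_id=90: ✗
loan_id=91: ✓ → 65808
loan_id=92: ✓ → 23314
loan_id=93: ✗
loan_id=94: ✗
loan_id=95: ✗
loan_id=96: ✗
loan_id=97: ✗
loan_id=98: ✗
loan_id=99: ✗
loan_id=100: ✓ → 19267
loan_id=101: ✗
loan_id=102: ✓ → 41144
paid_sum = 65808 + 23314 + 19267 + 41144 = 149533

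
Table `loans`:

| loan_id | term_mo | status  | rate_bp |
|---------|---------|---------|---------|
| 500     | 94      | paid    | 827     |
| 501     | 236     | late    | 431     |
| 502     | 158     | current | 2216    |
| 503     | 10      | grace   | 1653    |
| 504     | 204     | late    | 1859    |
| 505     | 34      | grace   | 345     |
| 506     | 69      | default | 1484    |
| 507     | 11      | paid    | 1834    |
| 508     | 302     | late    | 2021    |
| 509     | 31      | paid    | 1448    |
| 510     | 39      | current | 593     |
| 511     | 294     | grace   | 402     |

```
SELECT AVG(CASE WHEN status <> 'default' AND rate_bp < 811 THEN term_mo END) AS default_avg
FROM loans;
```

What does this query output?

loan_id=500: ✗
loan_id=501: ✓ → 236
loan_id=502: ✗
loan_id=503: ✗
loan_id=504: ✗
loan_id=505: ✓ → 34
loan_id=506: ✗
loan_id=507: ✗
loan_id=508: ✗
loan_id=509: ✗
loan_id=510: ✓ → 39
loan_id=511: ✓ → 294
default_avg = (236 + 34 + 39 + 294) / 4 = 150.75

150.75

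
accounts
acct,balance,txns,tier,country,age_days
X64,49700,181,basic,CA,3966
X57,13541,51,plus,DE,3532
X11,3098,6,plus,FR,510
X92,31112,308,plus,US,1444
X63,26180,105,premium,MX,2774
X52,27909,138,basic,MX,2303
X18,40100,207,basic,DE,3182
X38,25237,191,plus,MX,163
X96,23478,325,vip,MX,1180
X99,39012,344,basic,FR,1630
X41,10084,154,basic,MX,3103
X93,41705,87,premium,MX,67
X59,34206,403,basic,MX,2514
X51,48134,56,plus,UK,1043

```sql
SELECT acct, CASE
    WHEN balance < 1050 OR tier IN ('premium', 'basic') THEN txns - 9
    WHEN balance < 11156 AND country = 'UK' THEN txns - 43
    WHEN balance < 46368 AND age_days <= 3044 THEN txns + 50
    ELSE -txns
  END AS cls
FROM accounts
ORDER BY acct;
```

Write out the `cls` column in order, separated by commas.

acct=X11: balance < 46368 AND age_days <= 3044 → 56
acct=X18: balance < 1050 OR tier IN ('premium', 'basic') → 198
acct=X38: balance < 46368 AND age_days <= 3044 → 241
acct=X41: balance < 1050 OR tier IN ('premium', 'basic') → 145
acct=X51: ELSE → -56
acct=X52: balance < 1050 OR tier IN ('premium', 'basic') → 129
acct=X57: ELSE → -51
acct=X59: balance < 1050 OR tier IN ('premium', 'basic') → 394
acct=X63: balance < 1050 OR tier IN ('premium', 'basic') → 96
acct=X64: balance < 1050 OR tier IN ('premium', 'basic') → 172
acct=X92: balance < 46368 AND age_days <= 3044 → 358
acct=X93: balance < 1050 OR tier IN ('premium', 'basic') → 78
acct=X96: balance < 46368 AND age_days <= 3044 → 375
acct=X99: balance < 1050 OR tier IN ('premium', 'basic') → 335

56, 198, 241, 145, -56, 129, -51, 394, 96, 172, 358, 78, 375, 335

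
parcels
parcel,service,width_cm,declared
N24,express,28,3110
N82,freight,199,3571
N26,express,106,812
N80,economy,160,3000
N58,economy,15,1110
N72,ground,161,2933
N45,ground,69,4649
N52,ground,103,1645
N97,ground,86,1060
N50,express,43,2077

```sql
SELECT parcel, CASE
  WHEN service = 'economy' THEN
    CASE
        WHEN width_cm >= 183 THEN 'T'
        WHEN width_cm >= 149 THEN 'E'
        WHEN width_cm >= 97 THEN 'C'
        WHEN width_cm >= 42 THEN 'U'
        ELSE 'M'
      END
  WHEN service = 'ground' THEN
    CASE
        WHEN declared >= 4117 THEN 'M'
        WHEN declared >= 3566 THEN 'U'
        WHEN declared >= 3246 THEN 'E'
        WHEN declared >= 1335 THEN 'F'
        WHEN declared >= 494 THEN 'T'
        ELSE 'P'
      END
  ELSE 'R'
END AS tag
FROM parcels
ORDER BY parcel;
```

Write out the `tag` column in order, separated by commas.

R, R, M, R, F, M, F, E, R, T

parcel=N24: service='express' → outer ELSE → R
parcel=N26: service='express' → outer ELSE → R
parcel=N45: service='ground' → inner[declared >= 4117] → M
parcel=N50: service='express' → outer ELSE → R
parcel=N52: service='ground' → inner[declared >= 1335] → F
parcel=N58: service='economy' → inner[ELSE] → M
parcel=N72: service='ground' → inner[declared >= 1335] → F
parcel=N80: service='economy' → inner[width_cm >= 149] → E
parcel=N82: service='freight' → outer ELSE → R
parcel=N97: service='ground' → inner[declared >= 494] → T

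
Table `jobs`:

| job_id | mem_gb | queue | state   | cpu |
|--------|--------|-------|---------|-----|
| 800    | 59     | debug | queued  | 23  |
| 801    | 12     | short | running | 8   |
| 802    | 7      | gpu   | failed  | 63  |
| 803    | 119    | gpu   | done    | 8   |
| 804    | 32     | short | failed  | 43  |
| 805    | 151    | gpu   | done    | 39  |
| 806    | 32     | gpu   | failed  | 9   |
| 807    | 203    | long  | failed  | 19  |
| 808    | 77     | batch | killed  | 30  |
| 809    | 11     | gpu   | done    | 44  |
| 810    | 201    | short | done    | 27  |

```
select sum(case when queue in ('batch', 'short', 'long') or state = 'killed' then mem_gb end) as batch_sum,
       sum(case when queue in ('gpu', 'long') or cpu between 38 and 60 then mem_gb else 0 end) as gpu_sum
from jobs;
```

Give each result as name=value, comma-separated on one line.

[batch_sum: queue in ('batch', 'short', 'long') or state = 'killed']
job_id=800: ✗
job_id=801: ✓ → 12
job_id=802: ✗
job_id=803: ✗
job_id=804: ✓ → 32
job_id=805: ✗
job_id=806: ✗
job_id=807: ✓ → 203
job_id=808: ✓ → 77
job_id=809: ✗
job_id=810: ✓ → 201
batch_sum = 12 + 32 + 203 + 77 + 201 = 525
—
[gpu_sum: queue in ('gpu', 'long') or cpu between 38 and 60]
job_id=800: ✗
job_id=801: ✗
job_id=802: ✓ → 7
job_id=803: ✓ → 119
job_id=804: ✓ → 32
job_id=805: ✓ → 151
job_id=806: ✓ → 32
job_id=807: ✓ → 203
job_id=808: ✗
job_id=809: ✓ → 11
job_id=810: ✗
gpu_sum = 7 + 119 + 32 + 151 + 32 + 203 + 11 = 555

batch_sum=525, gpu_sum=555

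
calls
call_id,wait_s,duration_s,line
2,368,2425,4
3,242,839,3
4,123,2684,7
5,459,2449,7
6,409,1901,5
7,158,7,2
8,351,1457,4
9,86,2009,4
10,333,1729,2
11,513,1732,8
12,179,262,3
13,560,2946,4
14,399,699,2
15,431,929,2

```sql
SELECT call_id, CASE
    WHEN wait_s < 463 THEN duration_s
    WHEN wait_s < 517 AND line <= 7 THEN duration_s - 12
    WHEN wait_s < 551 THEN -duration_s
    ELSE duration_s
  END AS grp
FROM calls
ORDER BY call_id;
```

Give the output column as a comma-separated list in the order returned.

2425, 839, 2684, 2449, 1901, 7, 1457, 2009, 1729, -1732, 262, 2946, 699, 929

call_id=2: wait_s < 463 → 2425
call_id=3: wait_s < 463 → 839
call_id=4: wait_s < 463 → 2684
call_id=5: wait_s < 463 → 2449
call_id=6: wait_s < 463 → 1901
call_id=7: wait_s < 463 → 7
call_id=8: wait_s < 463 → 1457
call_id=9: wait_s < 463 → 2009
call_id=10: wait_s < 463 → 1729
call_id=11: wait_s < 551 → -1732
call_id=12: wait_s < 463 → 262
call_id=13: ELSE → 2946
call_id=14: wait_s < 463 → 699
call_id=15: wait_s < 463 → 929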